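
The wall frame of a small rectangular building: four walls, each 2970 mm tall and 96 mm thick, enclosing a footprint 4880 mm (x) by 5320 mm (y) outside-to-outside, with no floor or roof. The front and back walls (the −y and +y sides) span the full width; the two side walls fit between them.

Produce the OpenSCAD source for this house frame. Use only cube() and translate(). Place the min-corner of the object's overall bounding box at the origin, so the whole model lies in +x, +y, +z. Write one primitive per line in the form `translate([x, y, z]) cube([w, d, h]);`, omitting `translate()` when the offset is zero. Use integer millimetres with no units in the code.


cube([4880, 96, 2970]);
translate([0, 5224, 0]) cube([4880, 96, 2970]);
translate([0, 96, 0]) cube([96, 5128, 2970]);
translate([4784, 96, 0]) cube([96, 5128, 2970]);


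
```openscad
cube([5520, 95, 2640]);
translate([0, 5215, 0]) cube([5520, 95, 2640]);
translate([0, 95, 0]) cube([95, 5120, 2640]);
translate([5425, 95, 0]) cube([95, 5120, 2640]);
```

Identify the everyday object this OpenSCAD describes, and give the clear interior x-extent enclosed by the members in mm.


A house (or room) frame. The interior width is 5330 mm.

Four 2640 mm walls enclosing a rectangle with no floor or roof — a room or house frame. Outside width is 5520 mm and wall thickness is 95 mm, so the interior width is 5520 − 2 × 95 = 5330 mm.


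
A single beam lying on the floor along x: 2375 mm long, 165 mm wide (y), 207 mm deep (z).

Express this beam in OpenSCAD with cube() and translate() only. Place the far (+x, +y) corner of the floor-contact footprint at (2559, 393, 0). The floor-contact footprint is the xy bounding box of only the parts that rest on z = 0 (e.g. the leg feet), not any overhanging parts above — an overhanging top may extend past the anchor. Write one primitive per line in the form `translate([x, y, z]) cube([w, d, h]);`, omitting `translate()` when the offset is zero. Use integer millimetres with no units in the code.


translate([184, 228, 0]) cube([2375, 165, 207]);


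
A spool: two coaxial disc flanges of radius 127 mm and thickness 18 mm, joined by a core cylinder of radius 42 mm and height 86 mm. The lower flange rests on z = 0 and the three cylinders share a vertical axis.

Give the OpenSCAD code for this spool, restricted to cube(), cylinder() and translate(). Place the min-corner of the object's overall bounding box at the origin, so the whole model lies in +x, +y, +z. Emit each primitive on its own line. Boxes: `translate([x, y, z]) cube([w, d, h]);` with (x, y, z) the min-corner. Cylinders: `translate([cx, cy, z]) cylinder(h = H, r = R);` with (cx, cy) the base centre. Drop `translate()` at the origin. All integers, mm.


translate([127, 127, 0]) cylinder(h = 18, r = 127);
translate([127, 127, 18]) cylinder(h = 86, r = 42);
translate([127, 127, 104]) cylinder(h = 18, r = 127);


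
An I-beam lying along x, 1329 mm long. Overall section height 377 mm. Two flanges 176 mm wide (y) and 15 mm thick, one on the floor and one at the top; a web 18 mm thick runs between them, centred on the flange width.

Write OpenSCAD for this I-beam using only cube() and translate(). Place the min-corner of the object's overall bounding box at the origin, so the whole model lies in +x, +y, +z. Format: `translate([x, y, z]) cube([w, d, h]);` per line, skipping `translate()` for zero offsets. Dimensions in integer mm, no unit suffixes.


cube([1329, 176, 15]);
translate([0, 79, 15]) cube([1329, 18, 347]);
translate([0, 0, 362]) cube([1329, 176, 15]);


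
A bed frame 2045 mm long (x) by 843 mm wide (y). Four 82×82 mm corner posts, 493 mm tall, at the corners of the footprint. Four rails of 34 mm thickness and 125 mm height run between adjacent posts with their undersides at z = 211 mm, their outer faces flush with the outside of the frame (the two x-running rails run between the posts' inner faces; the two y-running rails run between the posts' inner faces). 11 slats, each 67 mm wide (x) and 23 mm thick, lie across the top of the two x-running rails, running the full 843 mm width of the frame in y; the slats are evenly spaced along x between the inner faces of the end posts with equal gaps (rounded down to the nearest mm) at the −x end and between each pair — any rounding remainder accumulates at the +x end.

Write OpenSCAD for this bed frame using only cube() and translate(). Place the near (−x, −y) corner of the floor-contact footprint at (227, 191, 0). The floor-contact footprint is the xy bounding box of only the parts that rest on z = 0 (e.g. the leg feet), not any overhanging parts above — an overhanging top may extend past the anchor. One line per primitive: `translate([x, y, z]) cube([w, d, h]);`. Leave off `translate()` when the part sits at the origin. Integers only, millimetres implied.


// slat z = rail_z + rail_h = 211 + 125 = 336
// slat gap = ⌊(1881 − 11·67) / 12⌋ = 95
translate([227, 191, 0]) cube([82, 82, 493]);
translate([227, 952, 0]) cube([82, 82, 493]);
translate([2190, 191, 0]) cube([82, 82, 493]);
translate([2190, 952, 0]) cube([82, 82, 493]);
translate([309, 191, 211]) cube([1881, 34, 125]);
translate([309, 1000, 211]) cube([1881, 34, 125]);
translate([227, 273, 211]) cube([34, 679, 125]);
translate([2238, 273, 211]) cube([34, 679, 125]);
translate([404, 191, 336]) cube([67, 843, 23]);
translate([566, 191, 336]) cube([67, 843, 23]);
translate([728, 191, 336]) cube([67, 843, 23]);
translate([890, 191, 336]) cube([67, 843, 23]);
translate([1052, 191, 336]) cube([67, 843, 23]);
translate([1214, 191, 336]) cube([67, 843, 23]);
translate([1376, 191, 336]) cube([67, 843, 23]);
translate([1538, 191, 336]) cube([67, 843, 23]);
translate([1700, 191, 336]) cube([67, 843, 23]);
translate([1862, 191, 336]) cube([67, 843, 23]);
translate([2024, 191, 336]) cube([67, 843, 23]);


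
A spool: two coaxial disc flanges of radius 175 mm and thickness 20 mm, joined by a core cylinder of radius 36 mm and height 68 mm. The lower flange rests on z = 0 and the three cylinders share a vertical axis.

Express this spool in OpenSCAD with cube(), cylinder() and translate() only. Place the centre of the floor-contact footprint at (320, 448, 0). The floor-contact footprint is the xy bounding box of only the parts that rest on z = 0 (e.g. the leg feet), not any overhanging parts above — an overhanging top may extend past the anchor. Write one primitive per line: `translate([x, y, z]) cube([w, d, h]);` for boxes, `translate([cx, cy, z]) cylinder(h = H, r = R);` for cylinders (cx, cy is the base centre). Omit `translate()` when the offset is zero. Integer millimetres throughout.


translate([320, 448, 0]) cylinder(h = 20, r = 175);
translate([320, 448, 20]) cylinder(h = 68, r = 36);
translate([320, 448, 88]) cylinder(h = 20, r = 175);


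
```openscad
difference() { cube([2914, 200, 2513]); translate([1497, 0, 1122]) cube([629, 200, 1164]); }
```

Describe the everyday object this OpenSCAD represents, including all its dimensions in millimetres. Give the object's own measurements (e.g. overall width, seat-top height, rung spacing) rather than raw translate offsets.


A wall 2914 mm long (x), 200 mm thick (y), 2513 mm tall, with a rectangular window opening cut through it. The opening is 629 mm wide and 1164 mm tall; its sill is at z = 1122 mm and its near (−x) edge is 1497 mm from the wall's −x end. The opening passes through the full wall thickness.


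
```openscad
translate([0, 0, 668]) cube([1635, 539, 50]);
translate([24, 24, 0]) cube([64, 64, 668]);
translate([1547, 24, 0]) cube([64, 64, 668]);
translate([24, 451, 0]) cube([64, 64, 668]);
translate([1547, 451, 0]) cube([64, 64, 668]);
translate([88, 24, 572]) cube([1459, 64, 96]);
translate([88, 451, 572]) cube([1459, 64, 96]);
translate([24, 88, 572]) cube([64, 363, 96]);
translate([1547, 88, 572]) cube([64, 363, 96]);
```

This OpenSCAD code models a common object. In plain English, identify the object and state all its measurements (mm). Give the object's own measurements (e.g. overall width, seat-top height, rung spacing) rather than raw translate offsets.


A table: top 1635 mm (x) × 539 mm (y), 50 mm thick, upper face at z = 718 mm, on four 64×64 mm square legs, each inset 24 mm from the nearest pair of top edges from z = 0 to the bottom of the top. Four apron rails, 64 mm thick and 96 mm tall, run between adjacent legs with their top edges flush with the underside of the top and their outer faces flush with the legs' outer faces.


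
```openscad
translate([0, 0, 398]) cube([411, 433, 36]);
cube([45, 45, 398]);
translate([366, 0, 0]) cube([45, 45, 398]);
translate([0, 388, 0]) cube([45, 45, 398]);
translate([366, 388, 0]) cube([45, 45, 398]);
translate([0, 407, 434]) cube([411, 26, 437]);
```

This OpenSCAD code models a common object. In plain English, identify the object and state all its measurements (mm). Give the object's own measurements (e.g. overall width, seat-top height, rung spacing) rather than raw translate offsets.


A chair. The seat is a 411×433×36 mm slab with its top at z = 434 mm, on four 45×45 mm corner legs (flush with the seat edges, standing on z = 0). A flat backrest 26 mm thick, 437 mm tall, spans the full seat width and rises from the seat top along its +y edge, rear face flush with the rear of the seat.


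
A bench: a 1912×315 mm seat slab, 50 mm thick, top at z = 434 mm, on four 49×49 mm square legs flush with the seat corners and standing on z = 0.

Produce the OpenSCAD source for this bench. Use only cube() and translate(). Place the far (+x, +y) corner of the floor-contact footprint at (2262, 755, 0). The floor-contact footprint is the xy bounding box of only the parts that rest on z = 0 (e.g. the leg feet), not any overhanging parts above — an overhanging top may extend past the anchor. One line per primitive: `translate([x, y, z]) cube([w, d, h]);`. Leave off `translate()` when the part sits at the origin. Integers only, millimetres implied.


translate([350, 440, 384]) cube([1912, 315, 50]);
translate([350, 440, 0]) cube([49, 49, 384]);
translate([350, 706, 0]) cube([49, 49, 384]);
translate([2213, 440, 0]) cube([49, 49, 384]);
translate([2213, 706, 0]) cube([49, 49, 384]);


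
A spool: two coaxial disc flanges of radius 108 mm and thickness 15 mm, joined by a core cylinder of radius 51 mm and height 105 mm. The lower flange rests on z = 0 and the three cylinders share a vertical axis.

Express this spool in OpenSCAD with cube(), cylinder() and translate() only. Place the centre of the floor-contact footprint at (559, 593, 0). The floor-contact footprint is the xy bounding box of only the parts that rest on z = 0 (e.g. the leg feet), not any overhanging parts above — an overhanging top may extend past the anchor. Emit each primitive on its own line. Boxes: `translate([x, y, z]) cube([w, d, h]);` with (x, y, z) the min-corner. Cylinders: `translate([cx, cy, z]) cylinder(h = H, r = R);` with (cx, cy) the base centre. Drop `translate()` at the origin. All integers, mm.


translate([559, 593, 0]) cylinder(h = 15, r = 108);
translate([559, 593, 15]) cylinder(h = 105, r = 51);
translate([559, 593, 120]) cylinder(h = 15, r = 108);


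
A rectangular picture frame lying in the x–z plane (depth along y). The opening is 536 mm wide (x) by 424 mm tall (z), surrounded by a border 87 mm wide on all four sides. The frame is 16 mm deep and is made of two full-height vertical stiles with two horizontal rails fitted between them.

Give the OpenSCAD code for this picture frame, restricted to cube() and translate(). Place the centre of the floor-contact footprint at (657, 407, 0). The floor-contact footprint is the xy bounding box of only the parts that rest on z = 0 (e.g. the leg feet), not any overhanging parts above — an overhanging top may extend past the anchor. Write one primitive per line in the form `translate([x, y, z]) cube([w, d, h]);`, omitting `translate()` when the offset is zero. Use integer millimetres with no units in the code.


translate([302, 399, 0]) cube([87, 16, 598]);
translate([925, 399, 0]) cube([87, 16, 598]);
translate([389, 399, 0]) cube([536, 16, 87]);
translate([389, 399, 511]) cube([536, 16, 87]);


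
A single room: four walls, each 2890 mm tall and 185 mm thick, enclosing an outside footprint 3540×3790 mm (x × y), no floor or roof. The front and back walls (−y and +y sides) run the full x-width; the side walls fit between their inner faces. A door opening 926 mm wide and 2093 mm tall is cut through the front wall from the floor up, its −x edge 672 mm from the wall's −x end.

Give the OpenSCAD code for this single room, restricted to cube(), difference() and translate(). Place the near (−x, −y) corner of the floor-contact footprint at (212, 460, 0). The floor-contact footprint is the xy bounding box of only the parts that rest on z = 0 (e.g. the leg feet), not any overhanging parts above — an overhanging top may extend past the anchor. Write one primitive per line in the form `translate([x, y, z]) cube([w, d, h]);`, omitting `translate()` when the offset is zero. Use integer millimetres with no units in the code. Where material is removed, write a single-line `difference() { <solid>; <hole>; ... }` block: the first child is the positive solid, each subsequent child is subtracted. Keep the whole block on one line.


difference() { translate([212, 460, 0]) cube([3540, 185, 2890]); translate([884, 460, 0]) cube([926, 185, 2093]); }
translate([212, 4065, 0]) cube([3540, 185, 2890]);
translate([212, 645, 0]) cube([185, 3420, 2890]);
translate([3567, 645, 0]) cube([185, 3420, 2890]);


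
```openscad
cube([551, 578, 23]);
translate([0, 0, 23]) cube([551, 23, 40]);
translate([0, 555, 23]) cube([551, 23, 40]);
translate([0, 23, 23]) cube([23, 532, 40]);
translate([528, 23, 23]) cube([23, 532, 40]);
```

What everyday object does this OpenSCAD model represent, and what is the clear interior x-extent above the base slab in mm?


An open box. The internal width is 505 mm.

A 551×578 base slab with four walls standing on it — an open box. The base is 551 mm wide and the walls are 23 mm thick, so the internal width is 551 − 2 × 23 = 505 mm.


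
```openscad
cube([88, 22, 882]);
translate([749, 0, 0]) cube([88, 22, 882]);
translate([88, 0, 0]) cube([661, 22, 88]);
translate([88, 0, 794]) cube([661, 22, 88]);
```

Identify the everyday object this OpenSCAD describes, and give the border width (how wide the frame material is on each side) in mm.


A picture frame. The border width is 88 mm.

Four thin pieces enclosing a rectangular opening — a picture frame. The two full-height stiles are 882 mm tall; the top rail sits at z = 794 and is 88 mm tall, so the border above the opening is 882 − 794 = 88 mm, matching the stile x-width.


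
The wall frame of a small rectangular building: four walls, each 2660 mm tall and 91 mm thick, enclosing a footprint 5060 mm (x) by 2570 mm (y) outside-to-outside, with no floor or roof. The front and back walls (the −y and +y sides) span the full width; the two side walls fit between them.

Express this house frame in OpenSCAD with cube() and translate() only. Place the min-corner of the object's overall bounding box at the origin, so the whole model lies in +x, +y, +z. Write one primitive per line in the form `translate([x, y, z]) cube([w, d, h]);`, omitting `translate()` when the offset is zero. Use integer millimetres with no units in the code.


cube([5060, 91, 2660]);
translate([0, 2479, 0]) cube([5060, 91, 2660]);
translate([0, 91, 0]) cube([91, 2388, 2660]);
translate([4969, 91, 0]) cube([91, 2388, 2660]);


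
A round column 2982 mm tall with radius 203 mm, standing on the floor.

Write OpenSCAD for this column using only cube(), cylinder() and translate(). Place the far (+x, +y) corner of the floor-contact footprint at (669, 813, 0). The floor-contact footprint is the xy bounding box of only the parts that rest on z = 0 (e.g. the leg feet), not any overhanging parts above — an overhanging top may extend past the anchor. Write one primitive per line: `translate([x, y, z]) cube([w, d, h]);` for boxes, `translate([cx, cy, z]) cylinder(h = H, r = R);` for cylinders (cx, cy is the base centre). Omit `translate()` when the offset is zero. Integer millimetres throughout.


translate([466, 610, 0]) cylinder(h = 2982, r = 203);


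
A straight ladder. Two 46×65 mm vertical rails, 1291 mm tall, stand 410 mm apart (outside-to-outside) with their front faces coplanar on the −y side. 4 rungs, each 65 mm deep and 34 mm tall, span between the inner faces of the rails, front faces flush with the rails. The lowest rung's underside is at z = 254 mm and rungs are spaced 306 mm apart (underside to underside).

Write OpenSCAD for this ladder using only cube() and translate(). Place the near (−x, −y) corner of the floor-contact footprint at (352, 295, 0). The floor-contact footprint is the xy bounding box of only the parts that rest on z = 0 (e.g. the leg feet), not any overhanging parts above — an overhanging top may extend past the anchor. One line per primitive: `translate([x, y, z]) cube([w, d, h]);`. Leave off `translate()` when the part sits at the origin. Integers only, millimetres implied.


translate([352, 295, 0]) cube([46, 65, 1291]);
translate([716, 295, 0]) cube([46, 65, 1291]);
translate([398, 295, 254]) cube([318, 65, 34]);
translate([398, 295, 560]) cube([318, 65, 34]);
translate([398, 295, 866]) cube([318, 65, 34]);
translate([398, 295, 1172]) cube([318, 65, 34]);


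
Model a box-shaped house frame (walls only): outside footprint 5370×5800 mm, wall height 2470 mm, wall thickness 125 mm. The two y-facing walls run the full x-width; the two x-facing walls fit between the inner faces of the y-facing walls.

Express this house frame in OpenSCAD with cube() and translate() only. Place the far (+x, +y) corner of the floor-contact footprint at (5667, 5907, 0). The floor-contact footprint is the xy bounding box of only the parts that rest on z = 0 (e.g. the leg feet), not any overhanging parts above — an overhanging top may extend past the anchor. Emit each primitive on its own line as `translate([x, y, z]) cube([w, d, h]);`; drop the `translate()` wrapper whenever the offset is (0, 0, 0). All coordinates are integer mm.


translate([297, 107, 0]) cube([5370, 125, 2470]);
translate([297, 5782, 0]) cube([5370, 125, 2470]);
translate([297, 232, 0]) cube([125, 5550, 2470]);
translate([5542, 232, 0]) cube([125, 5550, 2470]);


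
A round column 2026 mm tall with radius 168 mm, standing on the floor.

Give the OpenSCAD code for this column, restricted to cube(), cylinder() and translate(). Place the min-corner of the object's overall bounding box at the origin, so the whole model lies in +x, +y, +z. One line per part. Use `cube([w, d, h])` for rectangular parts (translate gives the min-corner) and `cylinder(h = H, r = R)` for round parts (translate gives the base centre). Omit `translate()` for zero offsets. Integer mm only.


translate([168, 168, 0]) cylinder(h = 2026, r = 168);


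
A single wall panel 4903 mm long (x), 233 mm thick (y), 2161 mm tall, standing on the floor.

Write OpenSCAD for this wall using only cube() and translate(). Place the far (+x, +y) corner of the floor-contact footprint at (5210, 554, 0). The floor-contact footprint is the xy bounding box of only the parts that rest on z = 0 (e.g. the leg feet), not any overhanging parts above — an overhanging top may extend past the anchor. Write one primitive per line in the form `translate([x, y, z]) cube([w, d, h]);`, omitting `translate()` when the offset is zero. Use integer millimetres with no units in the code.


translate([307, 321, 0]) cube([4903, 233, 2161]);


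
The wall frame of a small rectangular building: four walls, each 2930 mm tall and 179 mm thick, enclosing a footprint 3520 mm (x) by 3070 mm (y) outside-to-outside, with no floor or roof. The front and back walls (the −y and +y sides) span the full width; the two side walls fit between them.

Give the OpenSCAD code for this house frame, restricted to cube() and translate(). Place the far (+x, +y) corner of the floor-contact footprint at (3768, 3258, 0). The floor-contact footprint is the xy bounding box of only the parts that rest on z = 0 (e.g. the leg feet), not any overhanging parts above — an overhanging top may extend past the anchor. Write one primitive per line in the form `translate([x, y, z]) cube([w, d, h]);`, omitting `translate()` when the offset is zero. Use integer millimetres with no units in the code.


translate([248, 188, 0]) cube([3520, 179, 2930]);
translate([248, 3079, 0]) cube([3520, 179, 2930]);
translate([248, 367, 0]) cube([179, 2712, 2930]);
translate([3589, 367, 0]) cube([179, 2712, 2930]);


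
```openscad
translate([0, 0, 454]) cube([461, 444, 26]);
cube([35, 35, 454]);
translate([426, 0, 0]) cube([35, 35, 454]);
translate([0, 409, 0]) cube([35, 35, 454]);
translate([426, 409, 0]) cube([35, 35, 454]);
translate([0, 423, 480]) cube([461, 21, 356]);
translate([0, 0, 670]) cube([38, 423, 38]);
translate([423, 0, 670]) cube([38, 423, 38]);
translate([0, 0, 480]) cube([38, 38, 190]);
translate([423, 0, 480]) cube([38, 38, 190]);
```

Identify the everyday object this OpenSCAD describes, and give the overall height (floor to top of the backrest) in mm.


A chair. The overall height is 836 mm.

A slab on four corner posts with a tall panel at the back — a chair. The seat slab sits at z = 454 with thickness 26, and the 356 mm backrest starts at the seat top, so the overall height is 454 + 26 + 356 = 836 mm.


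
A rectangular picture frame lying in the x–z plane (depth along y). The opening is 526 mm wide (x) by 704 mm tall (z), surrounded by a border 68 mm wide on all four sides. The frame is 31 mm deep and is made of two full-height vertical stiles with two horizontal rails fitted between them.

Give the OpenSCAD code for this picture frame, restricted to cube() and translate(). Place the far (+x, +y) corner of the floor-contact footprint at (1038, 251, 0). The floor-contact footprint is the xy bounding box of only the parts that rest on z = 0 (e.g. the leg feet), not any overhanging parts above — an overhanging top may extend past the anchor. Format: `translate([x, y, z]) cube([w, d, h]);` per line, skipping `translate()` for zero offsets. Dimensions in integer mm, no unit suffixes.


translate([376, 220, 0]) cube([68, 31, 840]);
translate([970, 220, 0]) cube([68, 31, 840]);
translate([444, 220, 0]) cube([526, 31, 68]);
translate([444, 220, 772]) cube([526, 31, 68]);


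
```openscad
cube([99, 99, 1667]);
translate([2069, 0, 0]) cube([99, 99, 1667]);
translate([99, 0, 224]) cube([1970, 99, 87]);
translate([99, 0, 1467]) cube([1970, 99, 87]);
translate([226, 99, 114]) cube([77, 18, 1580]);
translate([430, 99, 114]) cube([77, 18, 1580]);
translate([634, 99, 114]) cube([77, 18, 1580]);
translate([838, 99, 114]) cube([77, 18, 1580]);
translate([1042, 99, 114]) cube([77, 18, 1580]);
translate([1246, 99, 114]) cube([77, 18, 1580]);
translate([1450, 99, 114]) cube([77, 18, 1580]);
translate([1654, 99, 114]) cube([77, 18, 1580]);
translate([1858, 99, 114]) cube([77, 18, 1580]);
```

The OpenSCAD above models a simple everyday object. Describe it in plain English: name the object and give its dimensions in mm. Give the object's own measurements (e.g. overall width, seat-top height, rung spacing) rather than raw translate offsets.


A fence section. Two 99×99 mm posts, 1667 mm tall, stand on the floor with a clear span of 1970 mm between their inner faces. Two horizontal rails of 99×87 mm section span the gap between the posts with their undersides at z = 224 mm and z = 1467 mm, flush with the posts' −y face. 9 pickets, each 77 mm wide, 18 mm thick and 1580 mm tall, are fixed to the +y face of the rails with their bottoms at z = 114 mm, spaced across the span with a 127 mm gap after the −x post and between neighbouring pickets, with 134 mm left before the +x post.


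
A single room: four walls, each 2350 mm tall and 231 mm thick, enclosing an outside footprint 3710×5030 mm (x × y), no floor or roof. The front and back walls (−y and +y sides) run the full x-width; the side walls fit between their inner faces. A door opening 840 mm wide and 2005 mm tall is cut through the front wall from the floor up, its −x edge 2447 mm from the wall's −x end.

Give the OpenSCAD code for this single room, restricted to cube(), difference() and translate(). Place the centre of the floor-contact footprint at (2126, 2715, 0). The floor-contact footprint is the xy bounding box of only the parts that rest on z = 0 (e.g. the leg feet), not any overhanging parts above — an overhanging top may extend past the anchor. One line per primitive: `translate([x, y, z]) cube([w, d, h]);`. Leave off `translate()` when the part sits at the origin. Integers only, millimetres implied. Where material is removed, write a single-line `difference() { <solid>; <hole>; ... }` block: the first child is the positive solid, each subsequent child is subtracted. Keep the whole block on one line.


difference() { translate([271, 200, 0]) cube([3710, 231, 2350]); translate([2718, 200, 0]) cube([840, 231, 2005]); }
translate([271, 4999, 0]) cube([3710, 231, 2350]);
translate([271, 431, 0]) cube([231, 4568, 2350]);
translate([3750, 431, 0]) cube([231, 4568, 2350]);


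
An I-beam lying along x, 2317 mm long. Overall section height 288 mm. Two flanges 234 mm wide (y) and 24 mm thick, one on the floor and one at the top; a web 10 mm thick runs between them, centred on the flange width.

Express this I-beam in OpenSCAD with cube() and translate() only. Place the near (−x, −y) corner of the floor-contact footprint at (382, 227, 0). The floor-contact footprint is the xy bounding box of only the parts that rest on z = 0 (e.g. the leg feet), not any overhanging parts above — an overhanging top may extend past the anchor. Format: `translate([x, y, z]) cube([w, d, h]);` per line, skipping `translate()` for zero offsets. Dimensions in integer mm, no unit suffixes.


translate([382, 227, 0]) cube([2317, 234, 24]);
translate([382, 339, 24]) cube([2317, 10, 240]);
translate([382, 227, 264]) cube([2317, 234, 24]);


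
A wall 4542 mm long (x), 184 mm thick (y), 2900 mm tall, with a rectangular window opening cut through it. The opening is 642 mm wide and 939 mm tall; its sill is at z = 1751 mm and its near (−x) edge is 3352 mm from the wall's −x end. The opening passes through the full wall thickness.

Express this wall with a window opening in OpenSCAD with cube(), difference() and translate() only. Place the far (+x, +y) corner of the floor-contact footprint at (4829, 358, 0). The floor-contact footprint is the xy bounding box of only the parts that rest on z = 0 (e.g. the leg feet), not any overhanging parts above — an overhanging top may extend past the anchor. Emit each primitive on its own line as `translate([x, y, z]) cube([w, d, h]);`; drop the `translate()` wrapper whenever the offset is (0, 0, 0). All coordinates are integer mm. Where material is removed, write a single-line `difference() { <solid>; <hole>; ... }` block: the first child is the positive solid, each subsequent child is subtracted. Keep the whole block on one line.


difference() { translate([287, 174, 0]) cube([4542, 184, 2900]); translate([3639, 174, 1751]) cube([642, 184, 939]); }


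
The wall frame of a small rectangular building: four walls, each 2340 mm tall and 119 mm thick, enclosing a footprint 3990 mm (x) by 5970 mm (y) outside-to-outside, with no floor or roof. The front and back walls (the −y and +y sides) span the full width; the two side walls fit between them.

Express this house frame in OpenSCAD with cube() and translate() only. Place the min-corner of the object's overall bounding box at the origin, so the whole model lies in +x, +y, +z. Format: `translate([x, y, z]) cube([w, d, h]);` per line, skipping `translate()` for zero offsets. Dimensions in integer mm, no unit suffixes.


cube([3990, 119, 2340]);
translate([0, 5851, 0]) cube([3990, 119, 2340]);
translate([0, 119, 0]) cube([119, 5732, 2340]);
translate([3871, 119, 0]) cube([119, 5732, 2340]);


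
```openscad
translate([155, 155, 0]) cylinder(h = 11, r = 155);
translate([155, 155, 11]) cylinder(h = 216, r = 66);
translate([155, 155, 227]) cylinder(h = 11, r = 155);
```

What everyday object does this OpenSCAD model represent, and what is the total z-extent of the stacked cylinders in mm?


A spool. The overall height is 238 mm.

Three coaxial cylinders, large–small–large — a spool. Two 11 mm flanges and a 216 mm core give 11 + 216 + 11 = 238 mm.


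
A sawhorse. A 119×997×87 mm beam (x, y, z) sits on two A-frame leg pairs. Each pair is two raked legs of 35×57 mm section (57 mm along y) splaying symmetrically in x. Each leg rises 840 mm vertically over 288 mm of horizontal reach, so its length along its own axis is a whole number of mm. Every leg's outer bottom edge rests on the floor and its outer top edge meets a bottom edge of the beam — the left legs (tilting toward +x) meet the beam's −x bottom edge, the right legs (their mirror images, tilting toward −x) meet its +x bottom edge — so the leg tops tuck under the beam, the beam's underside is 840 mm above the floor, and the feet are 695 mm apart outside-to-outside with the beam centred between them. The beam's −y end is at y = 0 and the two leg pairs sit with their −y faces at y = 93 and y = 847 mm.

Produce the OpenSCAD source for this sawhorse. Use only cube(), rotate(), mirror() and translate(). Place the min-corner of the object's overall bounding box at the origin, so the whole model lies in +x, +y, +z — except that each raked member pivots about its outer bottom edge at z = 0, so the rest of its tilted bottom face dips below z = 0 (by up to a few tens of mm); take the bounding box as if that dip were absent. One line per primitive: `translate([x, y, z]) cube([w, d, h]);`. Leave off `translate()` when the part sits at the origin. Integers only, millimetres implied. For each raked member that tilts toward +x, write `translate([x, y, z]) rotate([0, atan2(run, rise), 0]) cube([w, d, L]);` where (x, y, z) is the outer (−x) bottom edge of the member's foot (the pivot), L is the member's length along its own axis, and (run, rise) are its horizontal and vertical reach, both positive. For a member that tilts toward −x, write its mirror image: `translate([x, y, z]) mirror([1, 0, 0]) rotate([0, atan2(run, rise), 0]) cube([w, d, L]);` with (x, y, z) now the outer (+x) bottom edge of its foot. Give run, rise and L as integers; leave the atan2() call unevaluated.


translate([288, 0, 840]) cube([119, 997, 87]);
translate([0, 93, 0]) rotate([0, atan2(288, 840), 0]) cube([35, 57, 888]);
translate([695, 93, 0]) mirror([1, 0, 0]) rotate([0, atan2(288, 840), 0]) cube([35, 57, 888]);
translate([0, 847, 0]) rotate([0, atan2(288, 840), 0]) cube([35, 57, 888]);
translate([695, 847, 0]) mirror([1, 0, 0]) rotate([0, atan2(288, 840), 0]) cube([35, 57, 888]);


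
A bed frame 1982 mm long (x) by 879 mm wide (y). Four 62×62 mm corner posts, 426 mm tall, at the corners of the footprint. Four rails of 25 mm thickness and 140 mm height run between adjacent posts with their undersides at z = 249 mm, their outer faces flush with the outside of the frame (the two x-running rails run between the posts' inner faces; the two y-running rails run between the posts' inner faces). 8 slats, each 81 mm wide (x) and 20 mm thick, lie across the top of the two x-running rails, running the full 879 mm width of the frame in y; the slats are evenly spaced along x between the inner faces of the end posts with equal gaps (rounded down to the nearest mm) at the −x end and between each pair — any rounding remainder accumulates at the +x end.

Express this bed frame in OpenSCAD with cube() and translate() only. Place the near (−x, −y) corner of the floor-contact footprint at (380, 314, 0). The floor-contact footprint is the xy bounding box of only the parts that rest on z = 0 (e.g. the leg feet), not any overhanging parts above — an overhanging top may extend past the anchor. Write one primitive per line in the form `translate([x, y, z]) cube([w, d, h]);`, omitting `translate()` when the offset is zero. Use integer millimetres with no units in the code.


translate([380, 314, 0]) cube([62, 62, 426]);
translate([380, 1131, 0]) cube([62, 62, 426]);
translate([2300, 314, 0]) cube([62, 62, 426]);
translate([2300, 1131, 0]) cube([62, 62, 426]);
translate([442, 314, 249]) cube([1858, 25, 140]);
translate([442, 1168, 249]) cube([1858, 25, 140]);
translate([380, 376, 249]) cube([25, 755, 140]);
translate([2337, 376, 249]) cube([25, 755, 140]);
translate([576, 314, 389]) cube([81, 879, 20]);
translate([791, 314, 389]) cube([81, 879, 20]);
translate([1006, 314, 389]) cube([81, 879, 20]);
translate([1221, 314, 389]) cube([81, 879, 20]);
translate([1436, 314, 389]) cube([81, 879, 20]);
translate([1651, 314, 389]) cube([81, 879, 20]);
translate([1866, 314, 389]) cube([81, 879, 20]);
translate([2081, 314, 389]) cube([81, 879, 20]);


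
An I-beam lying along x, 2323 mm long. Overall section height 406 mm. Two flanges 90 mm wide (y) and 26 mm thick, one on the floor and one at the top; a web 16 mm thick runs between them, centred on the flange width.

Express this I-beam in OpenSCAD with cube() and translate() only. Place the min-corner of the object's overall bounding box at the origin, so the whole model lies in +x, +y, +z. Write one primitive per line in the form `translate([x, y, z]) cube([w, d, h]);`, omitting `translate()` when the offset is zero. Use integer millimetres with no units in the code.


cube([2323, 90, 26]);
translate([0, 37, 26]) cube([2323, 16, 354]);
translate([0, 0, 380]) cube([2323, 90, 26]);


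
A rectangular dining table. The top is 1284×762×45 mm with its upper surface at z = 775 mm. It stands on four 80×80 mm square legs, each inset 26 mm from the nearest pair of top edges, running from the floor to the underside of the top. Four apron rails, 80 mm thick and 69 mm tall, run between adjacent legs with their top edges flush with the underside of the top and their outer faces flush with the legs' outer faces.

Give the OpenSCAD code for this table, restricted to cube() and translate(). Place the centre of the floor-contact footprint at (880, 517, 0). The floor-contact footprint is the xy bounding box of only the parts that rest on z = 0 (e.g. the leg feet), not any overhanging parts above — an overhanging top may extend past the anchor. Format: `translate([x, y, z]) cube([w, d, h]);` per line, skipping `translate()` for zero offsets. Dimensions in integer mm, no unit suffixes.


translate([238, 136, 730]) cube([1284, 762, 45]);
translate([264, 162, 0]) cube([80, 80, 730]);
translate([1416, 162, 0]) cube([80, 80, 730]);
translate([264, 792, 0]) cube([80, 80, 730]);
translate([1416, 792, 0]) cube([80, 80, 730]);
translate([344, 162, 661]) cube([1072, 80, 69]);
translate([344, 792, 661]) cube([1072, 80, 69]);
translate([264, 242, 661]) cube([80, 550, 69]);
translate([1416, 242, 661]) cube([80, 550, 69]);


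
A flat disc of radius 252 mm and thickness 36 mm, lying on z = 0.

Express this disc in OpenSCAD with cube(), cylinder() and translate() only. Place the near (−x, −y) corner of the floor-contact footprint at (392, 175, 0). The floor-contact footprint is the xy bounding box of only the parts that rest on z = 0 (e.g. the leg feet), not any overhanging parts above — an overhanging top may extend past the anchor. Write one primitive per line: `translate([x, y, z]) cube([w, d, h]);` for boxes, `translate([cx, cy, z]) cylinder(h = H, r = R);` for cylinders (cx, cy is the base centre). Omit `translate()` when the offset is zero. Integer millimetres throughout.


translate([644, 427, 0]) cylinder(h = 36, r = 252);


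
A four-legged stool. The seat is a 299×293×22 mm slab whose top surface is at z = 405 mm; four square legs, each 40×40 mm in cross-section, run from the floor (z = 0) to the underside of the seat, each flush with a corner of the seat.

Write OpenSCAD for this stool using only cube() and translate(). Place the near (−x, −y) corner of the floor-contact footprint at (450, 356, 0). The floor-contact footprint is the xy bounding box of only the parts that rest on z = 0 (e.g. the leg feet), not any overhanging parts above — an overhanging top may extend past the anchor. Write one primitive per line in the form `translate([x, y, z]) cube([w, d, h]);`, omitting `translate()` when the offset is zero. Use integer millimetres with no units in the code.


translate([450, 356, 383]) cube([299, 293, 22]);
translate([450, 356, 0]) cube([40, 40, 383]);
translate([709, 356, 0]) cube([40, 40, 383]);
translate([450, 609, 0]) cube([40, 40, 383]);
translate([709, 609, 0]) cube([40, 40, 383]);


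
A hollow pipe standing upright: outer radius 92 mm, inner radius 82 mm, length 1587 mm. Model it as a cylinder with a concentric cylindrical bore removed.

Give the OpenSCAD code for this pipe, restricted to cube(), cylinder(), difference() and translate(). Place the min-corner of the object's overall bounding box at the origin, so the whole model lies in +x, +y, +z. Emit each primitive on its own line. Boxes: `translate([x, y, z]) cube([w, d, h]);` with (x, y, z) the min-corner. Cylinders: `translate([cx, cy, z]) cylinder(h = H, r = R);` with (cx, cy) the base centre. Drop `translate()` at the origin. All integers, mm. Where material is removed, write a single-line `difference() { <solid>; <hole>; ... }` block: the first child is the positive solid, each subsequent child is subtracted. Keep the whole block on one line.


difference() { translate([92, 92, 0]) cylinder(h = 1587, r = 92); translate([92, 92, 0]) cylinder(h = 1587, r = 82); }


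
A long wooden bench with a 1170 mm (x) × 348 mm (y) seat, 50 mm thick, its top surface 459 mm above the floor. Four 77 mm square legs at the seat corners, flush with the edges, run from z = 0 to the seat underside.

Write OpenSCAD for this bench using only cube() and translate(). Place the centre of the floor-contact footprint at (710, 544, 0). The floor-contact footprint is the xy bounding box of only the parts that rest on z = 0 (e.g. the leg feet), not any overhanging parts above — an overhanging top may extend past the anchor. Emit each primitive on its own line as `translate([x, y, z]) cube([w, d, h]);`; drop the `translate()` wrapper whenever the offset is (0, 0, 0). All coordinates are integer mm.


// leg_h = 459 − 50 = 409
translate([125, 370, 409]) cube([1170, 348, 50]);
translate([125, 370, 0]) cube([77, 77, 409]);
translate([125, 641, 0]) cube([77, 77, 409]);
translate([1218, 370, 0]) cube([77, 77, 409]);
translate([1218, 641, 0]) cube([77, 77, 409]);


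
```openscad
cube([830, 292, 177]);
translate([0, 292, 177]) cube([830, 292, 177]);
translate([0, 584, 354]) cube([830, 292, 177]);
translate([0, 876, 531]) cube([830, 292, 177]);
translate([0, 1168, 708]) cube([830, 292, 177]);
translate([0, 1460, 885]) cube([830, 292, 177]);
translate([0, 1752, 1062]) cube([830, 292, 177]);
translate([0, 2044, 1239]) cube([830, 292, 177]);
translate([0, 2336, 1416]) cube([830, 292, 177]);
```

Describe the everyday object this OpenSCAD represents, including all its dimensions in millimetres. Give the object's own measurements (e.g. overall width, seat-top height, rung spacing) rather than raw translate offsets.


A straight staircase of 9 solid steps. Each step is 830 mm wide (x), 292 mm deep (y, the going) and 177 mm tall (the rise). The first step rests on the floor; each subsequent step sits one going further in +y and one rise higher in +z, directly behind and above the previous step with no overlap.


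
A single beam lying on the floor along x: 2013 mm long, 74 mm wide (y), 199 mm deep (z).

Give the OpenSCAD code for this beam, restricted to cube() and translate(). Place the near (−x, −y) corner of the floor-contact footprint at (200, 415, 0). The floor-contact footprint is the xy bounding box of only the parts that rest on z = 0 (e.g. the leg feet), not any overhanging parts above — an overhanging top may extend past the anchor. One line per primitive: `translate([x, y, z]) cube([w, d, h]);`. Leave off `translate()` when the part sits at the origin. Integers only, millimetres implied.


translate([200, 415, 0]) cube([2013, 74, 199]);
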